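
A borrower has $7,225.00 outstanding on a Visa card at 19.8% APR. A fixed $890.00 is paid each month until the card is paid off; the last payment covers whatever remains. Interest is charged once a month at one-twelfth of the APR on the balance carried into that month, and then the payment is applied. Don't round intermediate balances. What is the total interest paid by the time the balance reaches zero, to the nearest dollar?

$597

Monthly rate r = 19.8%/12 = 1.65% = 0.0165.
Payoff takes n = ⌈−ln(1 − rB₀/P)/ln(1+r)⌉ = ⌈8.787⌉ = 9 payments; the last is $701.99.
Total paid = 8·$890.00 + $701.99 = $7,821.99.
Total interest = total paid − principal = $7,821.99 − $7,225.00 = $596.99.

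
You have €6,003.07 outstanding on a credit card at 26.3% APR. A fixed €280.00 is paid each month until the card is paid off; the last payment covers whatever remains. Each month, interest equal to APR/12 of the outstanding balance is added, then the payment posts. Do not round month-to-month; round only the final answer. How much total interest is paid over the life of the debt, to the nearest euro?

€2,194

Monthly rate r = 26.3%/12 = 2.19167% = 0.0219167.
Payoff takes n = ⌈−ln(1 − rB₀/P)/ln(1+r)⌉ = ⌈29.274⌉ = 30 payments; the last is €77.31.
Total paid = 29·€280.00 + €77.31 = €8,197.31.
Total interest = total paid − principal = €8,197.31 − €6,003.07 = €2,194.24.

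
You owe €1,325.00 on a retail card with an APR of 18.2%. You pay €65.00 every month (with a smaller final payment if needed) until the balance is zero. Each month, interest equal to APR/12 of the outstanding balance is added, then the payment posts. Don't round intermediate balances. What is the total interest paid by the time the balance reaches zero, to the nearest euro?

€272

Monthly rate r = 18.2%/12 = 1.51667% = 0.0151667.
Payoff takes n = ⌈−ln(1 − rB₀/P)/ln(1+r)⌉ = ⌈24.571⌉ = 25 payments; the last is €37.21.
Total paid = 24·€65.00 + €37.21 = €1,597.21.
Total interest = total paid − principal = €1,597.21 − €1,325.00 = €272.21.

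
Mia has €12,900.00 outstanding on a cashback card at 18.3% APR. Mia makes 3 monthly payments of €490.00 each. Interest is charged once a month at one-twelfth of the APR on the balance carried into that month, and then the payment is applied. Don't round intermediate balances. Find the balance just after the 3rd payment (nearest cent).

€12,006.69

Monthly rate r = 18.3%/12 = 1.525% = 0.01525.
Each month: B ← B·(1+r) − €490.00.
Month 1: interest €196.73; balance after payment €12,606.73.
Month 2: interest €192.25; balance after payment €12,308.98.
Month 3: interest €187.71; balance after payment €12,006.69.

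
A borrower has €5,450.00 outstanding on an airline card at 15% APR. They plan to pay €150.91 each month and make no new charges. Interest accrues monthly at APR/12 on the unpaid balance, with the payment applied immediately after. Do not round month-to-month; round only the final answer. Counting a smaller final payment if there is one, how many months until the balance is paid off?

49 months

Monthly rate r = 15%/12 = 1.25% = 0.0125.
Recurrence: B ← B·(1+r) − €150.91.
Month 1: interest €68.12; balance after payment €5,367.22.
Month 2: interest €67.09; balance after payment €5,283.40.
Closed form: n = −ln(1 − rB₀/P)/ln(1+r) = −ln(0.54857)/ln(1.0125) ≈ 48.335, so the balance reaches zero during payment 49.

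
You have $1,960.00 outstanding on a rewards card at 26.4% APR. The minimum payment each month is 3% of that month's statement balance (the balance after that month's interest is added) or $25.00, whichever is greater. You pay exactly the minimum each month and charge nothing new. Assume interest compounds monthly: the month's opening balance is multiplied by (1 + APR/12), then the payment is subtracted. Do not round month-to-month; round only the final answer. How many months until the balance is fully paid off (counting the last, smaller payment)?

159 months

Monthly rate r = 26.4%/12 = 2.2% = 0.022.
While 3% of the post-interest balance exceeds $25.00, each month B ← (B·(1+r))·(1 − 0.03), i.e. B shrinks by the factor (1+r)·0.97 = 0.99134.
This holds for months 1–101. Entering month 102 the balance is $814.22; 3% of the post-interest balance is now below $25.00, so the flat $25.00 minimum applies from here.
From month 102 a fixed $25.00 at rate r clears $814.22 in 58 more payments. Total: 101 + 58 = 159 months.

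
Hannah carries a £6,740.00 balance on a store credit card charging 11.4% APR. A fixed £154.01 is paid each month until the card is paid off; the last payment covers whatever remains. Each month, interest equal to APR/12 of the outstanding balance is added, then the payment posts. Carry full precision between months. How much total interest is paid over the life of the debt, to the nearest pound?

£2,014

Monthly rate r = 11.4%/12 = 0.95% = 0.0095.
Payoff takes n = ⌈−ln(1 − rB₀/P)/ln(1+r)⌉ = ⌈56.840⌉ = 57 payments; the last is £129.45.
Total paid = 56·£154.01 + £129.45 = £8,754.01.
Total interest = total paid − principal = £8,754.01 − £6,740.00 = £2,014.01.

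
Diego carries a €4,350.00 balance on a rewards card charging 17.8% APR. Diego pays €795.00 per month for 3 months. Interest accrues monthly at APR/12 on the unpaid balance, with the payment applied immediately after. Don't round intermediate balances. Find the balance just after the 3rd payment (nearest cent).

Monthly rate r = 17.8%/12 = 1.48333% = 0.0148333.
Each month: B ← B·(1+r) − €795.00.
Month 1: interest €64.53; balance after payment €3,619.52.
Month 2: interest €53.69; balance after payment €2,878.21.
Month 3: interest €42.69; balance after payment €2,125.91.

€2,125.91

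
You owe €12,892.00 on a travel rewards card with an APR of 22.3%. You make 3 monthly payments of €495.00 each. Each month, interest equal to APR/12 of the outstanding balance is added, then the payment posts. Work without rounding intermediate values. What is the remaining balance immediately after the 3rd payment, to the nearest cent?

Monthly rate r = 22.3%/12 = 1.85833% = 0.0185833.
Each month: B ← B·(1+r) − €495.00.
Month 1: interest €239.58; balance after payment €12,636.58.
Month 2: interest €234.83; balance after payment €12,376.41.
Month 3: interest €229.99; balance after payment €12,111.40.

€12,111.40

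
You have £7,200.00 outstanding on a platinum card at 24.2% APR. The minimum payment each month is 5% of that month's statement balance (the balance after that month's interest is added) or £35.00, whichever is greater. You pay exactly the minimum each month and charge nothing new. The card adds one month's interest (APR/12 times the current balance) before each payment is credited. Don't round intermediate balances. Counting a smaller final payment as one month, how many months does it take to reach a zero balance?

Monthly rate r = 24.2%/12 = 2.01667% = 0.0201667.
While 5% of the post-interest balance exceeds £35.00, each month B ← (B·(1+r))·(1 − 0.05), i.e. B shrinks by the factor (1+r)·0.95 = 0.96916.
This holds for months 1–76. Entering month 77 the balance is £665.78; 5% of the post-interest balance is now below £35.00, so the flat £35.00 minimum applies from here.
From month 77 a fixed £35.00 at rate r clears £665.78 in 25 more payments. Total: 76 + 25 = 101 months.

101 months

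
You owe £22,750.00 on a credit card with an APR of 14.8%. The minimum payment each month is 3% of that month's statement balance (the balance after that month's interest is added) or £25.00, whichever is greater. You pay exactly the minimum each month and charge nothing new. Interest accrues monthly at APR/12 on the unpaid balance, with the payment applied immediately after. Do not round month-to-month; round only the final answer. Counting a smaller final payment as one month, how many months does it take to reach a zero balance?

Monthly rate r = 14.8%/12 = 1.23333% = 0.0123333.
While 3% of the post-interest balance exceeds £25.00, each month B ← (B·(1+r))·(1 − 0.03), i.e. B shrinks by the factor (1+r)·0.97 = 0.98196.
This holds for months 1–183. Entering month 184 the balance is £813.61; 3% of the post-interest balance is now below £25.00, so the flat £25.00 minimum applies from here.
From month 184 a fixed £25.00 at rate r clears £813.61 in 42 more payments. Total: 183 + 42 = 225 months.

225 months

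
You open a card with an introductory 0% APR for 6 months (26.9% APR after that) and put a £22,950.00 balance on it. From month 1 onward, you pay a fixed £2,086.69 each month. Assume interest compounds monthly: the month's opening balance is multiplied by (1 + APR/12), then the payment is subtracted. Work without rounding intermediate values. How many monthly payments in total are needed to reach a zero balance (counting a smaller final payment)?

Promo months 1–6 at r₀ = 0%/12 = 0; months 7+ at r₁ = 26.9%/12 = 0.0224167.
After month 6 (no interest yet): B = £22,950.00 − 6·£2,086.69 = £10,429.86.
Then at r₁ with £2,086.69/mo: n₂ = −ln(1 − r₁·B/P)/ln(1+r₁) ≈ 5.36 → 6 more payments.

12 months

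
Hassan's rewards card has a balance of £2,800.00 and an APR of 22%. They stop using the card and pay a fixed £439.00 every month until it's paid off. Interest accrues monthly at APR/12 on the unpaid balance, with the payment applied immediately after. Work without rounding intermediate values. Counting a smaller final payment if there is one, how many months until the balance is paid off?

Monthly rate r = 22%/12 = 1.83333% = 0.0183333.
Recurrence: B ← B·(1+r) − £439.00.
Month 1: interest £51.33; balance after payment £2,412.33.
Month 2: interest £44.23; balance after payment £2,017.56.
Closed form: n = −ln(1 − rB₀/P)/ln(1+r) = −ln(0.88307)/ln(1.01833) ≈ 6.845, so the balance reaches zero during payment 7.

7 payments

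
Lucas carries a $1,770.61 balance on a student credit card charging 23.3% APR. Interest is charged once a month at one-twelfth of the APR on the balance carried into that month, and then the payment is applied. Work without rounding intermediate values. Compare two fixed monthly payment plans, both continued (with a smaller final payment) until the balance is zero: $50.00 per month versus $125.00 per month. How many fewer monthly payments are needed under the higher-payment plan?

44 fewer payments

Monthly rate r = 23.3%/12 = 1.94167% = 0.0194167.
At $50.00/mo: n = ⌈−ln(1 − rB₀/P)/ln(1+r)⌉ = 61 payments (last $25.07); total interest = total paid − $1,770.61 = $1,254.46.
At $125.00/mo: 17 payments (last $90.87); total interest $320.26.
Payments saved = 61 − 17 = 44.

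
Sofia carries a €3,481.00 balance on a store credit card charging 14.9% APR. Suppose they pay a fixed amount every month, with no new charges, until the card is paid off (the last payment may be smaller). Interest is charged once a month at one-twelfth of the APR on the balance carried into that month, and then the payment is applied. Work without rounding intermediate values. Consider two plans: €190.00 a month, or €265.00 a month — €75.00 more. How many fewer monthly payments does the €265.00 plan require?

Monthly rate r = 14.9%/12 = 1.24167% = 0.0124167.
At €190.00/mo: n = ⌈−ln(1 − rB₀/P)/ln(1+r)⌉ = 21 payments (last €174.10); total interest = total paid − €3,481.00 = €493.10.
At €265.00/mo: 15 payments (last €114.04); total interest €343.04.
Payments saved = 21 − 15 = 6.

6 fewer payments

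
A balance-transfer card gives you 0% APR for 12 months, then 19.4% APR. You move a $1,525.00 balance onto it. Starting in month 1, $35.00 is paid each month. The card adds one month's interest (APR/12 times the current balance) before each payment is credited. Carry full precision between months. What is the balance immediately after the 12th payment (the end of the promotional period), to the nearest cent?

Promo months 1–12 at r₀ = 0%/12 = 0; months 13+ at r₁ = 19.4%/12 = 0.0161667.
After month 12 (no interest yet): B = $1,525.00 − 12·$35.00 = $1,105.00.

$1,105.00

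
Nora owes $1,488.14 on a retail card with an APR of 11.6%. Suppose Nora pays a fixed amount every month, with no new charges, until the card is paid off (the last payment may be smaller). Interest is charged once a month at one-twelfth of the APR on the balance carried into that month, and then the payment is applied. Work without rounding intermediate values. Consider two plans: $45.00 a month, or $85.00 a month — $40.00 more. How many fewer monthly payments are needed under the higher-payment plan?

Monthly rate r = 11.6%/12 = 0.966667% = 0.00966667.
At $45.00/mo: n = ⌈−ln(1 − rB₀/P)/ln(1+r)⌉ = 41 payments (last $1.76); total interest = total paid − $1,488.14 = $313.62.
At $85.00/mo: 20 payments (last $23.31); total interest $150.17.
Payments saved = 41 − 20 = 21.

21 fewer payments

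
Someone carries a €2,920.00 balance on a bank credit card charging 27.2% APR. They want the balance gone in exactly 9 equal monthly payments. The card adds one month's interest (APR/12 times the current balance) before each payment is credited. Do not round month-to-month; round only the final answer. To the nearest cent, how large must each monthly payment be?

€362.31

Monthly rate r = 27.2%/12 = 2.26667% = 0.0226667.
Level-payment amortization: P = B₀·r / (1 − (1+r)^(−n)) = 2920.00·0.0226667 / (1 − 1.02267^(−9)).
Denominator 1 − (1+r)^(−9) = 0.182678177.
P = 66.1867 / 0.182678177 ≈ 362.31.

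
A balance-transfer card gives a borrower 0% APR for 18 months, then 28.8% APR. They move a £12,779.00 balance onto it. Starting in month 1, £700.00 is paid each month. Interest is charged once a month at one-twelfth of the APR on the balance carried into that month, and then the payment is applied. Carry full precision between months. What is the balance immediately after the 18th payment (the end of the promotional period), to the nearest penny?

£179.00

Promo months 1–18 at r₀ = 0%/12 = 0; months 19+ at r₁ = 28.8%/12 = 0.024.
After month 18 (no interest yet): B = £12,779.00 − 18·£700.00 = £179.00.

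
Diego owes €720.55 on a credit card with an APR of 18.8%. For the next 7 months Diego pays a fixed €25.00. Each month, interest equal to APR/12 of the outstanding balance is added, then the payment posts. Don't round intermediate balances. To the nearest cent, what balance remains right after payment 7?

€619.94

Monthly rate r = 18.8%/12 = 1.56667% = 0.0156667.
Each month: B ← B·(1+r) − €25.00.
Month 1: interest €11.29; balance after payment €706.84.
Month 2: interest €11.07; balance after payment €692.91.
Month 3: interest €10.86; balance after payment €678.77.
Month 4: interest €10.63; balance after payment €664.40.
Month 5: interest €10.41; balance after payment €649.81.
Month 6: interest €10.18; balance after payment €634.99.
Month 7: interest €9.95; balance after payment €619.94.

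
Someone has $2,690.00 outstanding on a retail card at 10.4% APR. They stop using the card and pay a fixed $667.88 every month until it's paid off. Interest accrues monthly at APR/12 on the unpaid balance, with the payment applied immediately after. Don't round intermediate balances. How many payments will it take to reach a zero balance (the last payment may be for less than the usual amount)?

5 months

Monthly rate r = 10.4%/12 = 0.866667% = 0.00866667.
Recurrence: B ← B·(1+r) − $667.88.
Month 1: interest $23.31; balance after payment $2,045.43.
Month 2: interest $17.73; balance after payment $1,395.28.
Month 3: interest $12.09; balance after payment $739.49.
Month 4: interest $6.41; balance after payment $78.02.
Month 5: interest $0.68; balance after payment $0.00.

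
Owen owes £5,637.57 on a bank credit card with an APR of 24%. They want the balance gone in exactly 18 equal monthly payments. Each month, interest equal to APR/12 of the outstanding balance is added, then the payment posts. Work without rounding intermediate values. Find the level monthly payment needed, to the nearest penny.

£376.04

Monthly rate r = 24%/12 = 2% = 0.02.
Level-payment amortization: P = B₀·r / (1 − (1+r)^(−n)) = 5637.57·0.02 / (1 − 1.02^(−18)).
Denominator 1 − (1+r)^(−18) = 0.299840625.
P = 112.751 / 0.299840625 ≈ 376.04.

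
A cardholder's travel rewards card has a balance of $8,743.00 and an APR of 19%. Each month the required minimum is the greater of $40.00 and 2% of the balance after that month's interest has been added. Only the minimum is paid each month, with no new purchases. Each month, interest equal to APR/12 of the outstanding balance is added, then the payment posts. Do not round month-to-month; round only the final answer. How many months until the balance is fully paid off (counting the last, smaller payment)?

Monthly rate r = 19%/12 = 1.58333% = 0.0158333.
While 2% of the post-interest balance exceeds $40.00, each month B ← (B·(1+r))·(1 − 0.02), i.e. B shrinks by the factor (1+r)·0.98 = 0.99552.
This holds for months 1–332. Entering month 333 the balance is $1,966.86; 2% of the post-interest balance is now below $40.00, so the flat $40.00 minimum applies from here.
From month 333 a fixed $40.00 at rate r clears $1,966.86 in 96 more payments. Total: 332 + 96 = 428 months.

428 months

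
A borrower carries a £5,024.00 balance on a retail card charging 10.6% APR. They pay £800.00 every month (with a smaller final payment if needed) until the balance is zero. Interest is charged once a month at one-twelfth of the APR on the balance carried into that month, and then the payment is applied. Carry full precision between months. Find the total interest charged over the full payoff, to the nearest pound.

£168

Monthly rate r = 10.6%/12 = 0.883333% = 0.00883333.
Payoff takes n = ⌈−ln(1 − rB₀/P)/ln(1+r)⌉ = ⌈6.489⌉ = 7 payments; the last is £392.40.
Total paid = 6·£800.00 + £392.40 = £5,192.40.
Total interest = total paid − principal = £5,192.40 − £5,024.00 = £168.40.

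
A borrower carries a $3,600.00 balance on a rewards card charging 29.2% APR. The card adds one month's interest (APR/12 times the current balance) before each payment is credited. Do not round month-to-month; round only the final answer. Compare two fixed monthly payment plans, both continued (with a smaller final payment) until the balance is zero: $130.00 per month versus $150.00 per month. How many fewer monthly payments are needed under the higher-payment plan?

10 fewer payments

Monthly rate r = 29.2%/12 = 2.43333% = 0.0243333.
At $130.00/mo: n = ⌈−ln(1 − rB₀/P)/ln(1+r)⌉ = 47 payments (last $78.53); total interest = total paid − $3,600.00 = $2,458.53.
At $150.00/mo: 37 payments (last $72.56); total interest $1,872.56.
Payments saved = 47 − 37 = 10.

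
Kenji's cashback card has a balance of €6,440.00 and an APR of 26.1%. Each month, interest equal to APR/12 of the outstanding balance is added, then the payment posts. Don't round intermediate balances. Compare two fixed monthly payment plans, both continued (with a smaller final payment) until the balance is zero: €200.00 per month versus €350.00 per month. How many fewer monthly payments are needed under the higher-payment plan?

Monthly rate r = 26.1%/12 = 2.175% = 0.02175.
At €200.00/mo: n = ⌈−ln(1 − rB₀/P)/ln(1+r)⌉ = 57 payments (last €1.85); total interest = total paid − €6,440.00 = €4,761.85.
At €350.00/mo: 24 payments (last €265.37); total interest €1,875.37.
Payments saved = 57 − 24 = 33.

33 fewer payments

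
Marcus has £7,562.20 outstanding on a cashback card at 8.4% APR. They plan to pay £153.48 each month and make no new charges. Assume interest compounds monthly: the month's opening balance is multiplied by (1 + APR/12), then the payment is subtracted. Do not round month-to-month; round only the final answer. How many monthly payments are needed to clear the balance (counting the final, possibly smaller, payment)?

Monthly rate r = 8.4%/12 = 0.7% = 0.007.
Recurrence: B ← B·(1+r) − £153.48.
Month 1: interest £52.94; balance after payment £7,461.66.
Month 2: interest £52.23; balance after payment £7,360.41.
Closed form: n = −ln(1 − rB₀/P)/ln(1+r) = −ln(0.6551)/ln(1.007) ≈ 60.635, so the balance reaches zero during payment 61.

61 payments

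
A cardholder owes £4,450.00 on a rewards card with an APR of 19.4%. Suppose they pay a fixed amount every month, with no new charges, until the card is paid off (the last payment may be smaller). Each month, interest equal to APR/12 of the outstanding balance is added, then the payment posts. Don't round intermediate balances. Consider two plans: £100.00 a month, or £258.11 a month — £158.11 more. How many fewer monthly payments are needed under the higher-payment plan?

Monthly rate r = 19.4%/12 = 1.61667% = 0.0161667.
At £100.00/mo: n = ⌈−ln(1 − rB₀/P)/ln(1+r)⌉ = 80 payments (last £24.66); total interest = total paid − £4,450.00 = £3,474.66.
At £258.11/mo: 21 payments (last £96.84); total interest £809.04.
Payments saved = 80 − 21 = 59.

59 fewer payments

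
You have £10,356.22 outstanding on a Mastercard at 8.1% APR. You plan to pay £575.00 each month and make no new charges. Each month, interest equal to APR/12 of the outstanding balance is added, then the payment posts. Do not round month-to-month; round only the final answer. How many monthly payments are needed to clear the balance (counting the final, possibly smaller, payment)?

Monthly rate r = 8.1%/12 = 0.675% = 0.00675.
Recurrence: B ← B·(1+r) − £575.00.
Month 1: interest £69.90; balance after payment £9,851.12.
Month 2: interest £66.50; balance after payment £9,342.62.
Closed form: n = −ln(1 − rB₀/P)/ln(1+r) = −ln(0.87843)/ln(1.00675) ≈ 19.268, so the balance reaches zero during payment 20.

20 payments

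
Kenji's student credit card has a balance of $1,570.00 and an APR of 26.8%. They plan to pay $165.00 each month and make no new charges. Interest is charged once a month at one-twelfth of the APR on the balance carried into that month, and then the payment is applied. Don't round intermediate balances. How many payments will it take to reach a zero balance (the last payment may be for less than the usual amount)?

11 months

Monthly rate r = 26.8%/12 = 2.23333% = 0.0223333.
Recurrence: B ← B·(1+r) − $165.00.
Month 1: interest $35.06; balance after payment $1,440.06.
Month 2: interest $32.16; balance after payment $1,307.22.
Closed form: n = −ln(1 − rB₀/P)/ln(1+r) = −ln(0.78749)/ln(1.02233) ≈ 10.816, so the balance reaches zero during payment 11.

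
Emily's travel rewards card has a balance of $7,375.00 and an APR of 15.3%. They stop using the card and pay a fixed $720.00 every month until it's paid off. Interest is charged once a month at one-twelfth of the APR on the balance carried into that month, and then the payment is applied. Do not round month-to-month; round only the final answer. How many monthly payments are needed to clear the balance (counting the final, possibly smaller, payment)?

12 payments

Monthly rate r = 15.3%/12 = 1.275% = 0.01275.
Recurrence: B ← B·(1+r) − $720.00.
Month 1: interest $94.03; balance after payment $6,749.03.
Month 2: interest $86.05; balance after payment $6,115.08.
Closed form: n = −ln(1 − rB₀/P)/ln(1+r) = −ln(0.8694)/ln(1.01275) ≈ 11.046, so the balance reaches zero during payment 12.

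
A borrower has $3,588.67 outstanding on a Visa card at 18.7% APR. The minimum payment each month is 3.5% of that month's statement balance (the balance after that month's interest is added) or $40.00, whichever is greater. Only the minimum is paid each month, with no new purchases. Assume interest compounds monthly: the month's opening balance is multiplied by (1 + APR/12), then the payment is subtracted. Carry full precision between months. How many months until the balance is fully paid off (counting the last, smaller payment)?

95 months

Monthly rate r = 18.7%/12 = 1.55833% = 0.0155833.
While 3.5% of the post-interest balance exceeds $40.00, each month B ← (B·(1+r))·(1 − 0.035), i.e. B shrinks by the factor (1+r)·0.965 = 0.98004.
This holds for months 1–58. Entering month 59 the balance is $1,114.35; 3.5% of the post-interest balance is now below $40.00, so the flat $40.00 minimum applies from here.
From month 59 a fixed $40.00 at rate r clears $1,114.35 in 37 more payments. Total: 58 + 37 = 95 months.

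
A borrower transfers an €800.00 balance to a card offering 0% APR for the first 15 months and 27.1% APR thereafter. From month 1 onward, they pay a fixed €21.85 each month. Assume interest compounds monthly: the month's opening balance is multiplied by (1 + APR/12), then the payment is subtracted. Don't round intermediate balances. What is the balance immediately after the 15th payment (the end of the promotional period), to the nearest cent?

Promo months 1–15 at r₀ = 0%/12 = 0; months 16+ at r₁ = 27.1%/12 = 0.0225833.
After month 15 (no interest yet): B = €800.00 − 15·€21.85 = €472.25.

€472.25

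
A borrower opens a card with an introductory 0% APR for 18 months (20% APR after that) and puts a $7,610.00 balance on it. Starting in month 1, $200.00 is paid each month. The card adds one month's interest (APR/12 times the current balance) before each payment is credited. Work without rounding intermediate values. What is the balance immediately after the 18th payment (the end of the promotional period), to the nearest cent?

$4,010.00

Promo months 1–18 at r₀ = 0%/12 = 0; months 19+ at r₁ = 20%/12 = 0.0166667.
After month 18 (no interest yet): B = $7,610.00 − 18·$200.00 = $4,010.00.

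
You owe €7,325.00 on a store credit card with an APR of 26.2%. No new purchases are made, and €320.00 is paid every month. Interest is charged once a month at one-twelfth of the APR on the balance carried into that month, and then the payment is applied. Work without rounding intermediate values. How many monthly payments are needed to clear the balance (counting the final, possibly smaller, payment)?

Monthly rate r = 26.2%/12 = 2.18333% = 0.0218333.
Recurrence: B ← B·(1+r) − €320.00.
Month 1: interest €159.93; balance after payment €7,164.93.
Month 2: interest €156.43; balance after payment €7,001.36.
Closed form: n = −ln(1 − rB₀/P)/ln(1+r) = −ln(0.50022)/ln(1.02183) ≈ 32.072, so the balance reaches zero during payment 33.

33 months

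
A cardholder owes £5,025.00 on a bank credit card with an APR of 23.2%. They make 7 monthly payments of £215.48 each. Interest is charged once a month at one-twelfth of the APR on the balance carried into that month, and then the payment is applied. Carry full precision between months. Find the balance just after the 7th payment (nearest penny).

Monthly rate r = 23.2%/12 = 1.93333% = 0.0193333.
Each month: B ← B·(1+r) − £215.48.
Month 1: interest £97.15; balance after payment £4,906.67.
Month 2: interest £94.86; balance after payment £4,786.05.
Month 3: interest £92.53; balance after payment £4,663.10.
Month 4: interest £90.15; balance after payment £4,537.78.
Month 5: interest £87.73; balance after payment £4,410.03.
Month 6: interest £85.26; balance after payment £4,279.81.
Month 7: interest £82.74; balance after payment £4,147.07.

£4,147.07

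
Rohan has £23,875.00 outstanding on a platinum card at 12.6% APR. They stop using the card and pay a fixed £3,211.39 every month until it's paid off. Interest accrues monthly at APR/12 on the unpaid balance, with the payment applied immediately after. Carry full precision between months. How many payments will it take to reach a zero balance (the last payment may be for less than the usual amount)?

8 months

Monthly rate r = 12.6%/12 = 1.05% = 0.0105.
Recurrence: B ← B·(1+r) − £3,211.39.
Month 1: interest £250.69; balance after payment £20,914.30.
Month 2: interest £219.60; balance after payment £17,922.51.
Closed form: n = −ln(1 − rB₀/P)/ln(1+r) = −ln(0.92194)/ln(1.0105) ≈ 7.781, so the balance reaches zero during payment 8.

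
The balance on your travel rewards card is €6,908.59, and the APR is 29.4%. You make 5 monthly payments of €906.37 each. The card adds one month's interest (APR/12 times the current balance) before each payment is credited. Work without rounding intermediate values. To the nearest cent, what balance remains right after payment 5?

€3,037.97

Monthly rate r = 29.4%/12 = 2.45% = 0.0245.
Each month: B ← B·(1+r) − €906.37.
Month 1: interest €169.26; balance after payment €6,171.48.
Month 2: interest €151.20; balance after payment €5,416.31.
Month 3: interest €132.70; balance after payment €4,642.64.
Month 4: interest €113.74; balance after payment €3,850.02.
Month 5: interest €94.33; balance after payment €3,037.97.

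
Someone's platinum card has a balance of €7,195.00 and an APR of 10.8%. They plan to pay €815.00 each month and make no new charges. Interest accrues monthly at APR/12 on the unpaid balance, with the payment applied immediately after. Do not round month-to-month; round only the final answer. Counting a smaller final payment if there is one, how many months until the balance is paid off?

10 months

Monthly rate r = 10.8%/12 = 0.9% = 0.009.
Recurrence: B ← B·(1+r) − €815.00.
Month 1: interest €64.76; balance after payment €6,444.76.
Month 2: interest €58.00; balance after payment €5,687.76.
Closed form: n = −ln(1 − rB₀/P)/ln(1+r) = −ln(0.92055)/ln(1.009) ≈ 9.240, so the balance reaches zero during payment 10.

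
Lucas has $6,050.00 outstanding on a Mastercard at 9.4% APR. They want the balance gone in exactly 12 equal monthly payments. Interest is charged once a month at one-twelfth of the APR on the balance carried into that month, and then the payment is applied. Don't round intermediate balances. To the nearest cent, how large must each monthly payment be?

Monthly rate r = 9.4%/12 = 0.783333% = 0.00783333.
Level-payment amortization: P = B₀·r / (1 − (1+r)^(−n)) = 6050.00·0.00783333 / (1 − 1.00783^(−12)).
Denominator 1 − (1+r)^(−12) = 0.0893837809.
P = 47.3917 / 0.0893837809 ≈ 530.20.

$530.20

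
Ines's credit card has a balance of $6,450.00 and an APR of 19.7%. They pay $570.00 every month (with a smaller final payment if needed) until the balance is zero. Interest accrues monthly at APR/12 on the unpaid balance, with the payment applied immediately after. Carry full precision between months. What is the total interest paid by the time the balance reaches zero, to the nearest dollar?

$745

Monthly rate r = 19.7%/12 = 1.64167% = 0.0164167.
Payoff takes n = ⌈−ln(1 − rB₀/P)/ln(1+r)⌉ = ⌈12.621⌉ = 13 payments; the last is $354.96.
Total paid = 12·$570.00 + $354.96 = $7,194.96.
Total interest = total paid − principal = $7,194.96 − $6,450.00 = $744.96.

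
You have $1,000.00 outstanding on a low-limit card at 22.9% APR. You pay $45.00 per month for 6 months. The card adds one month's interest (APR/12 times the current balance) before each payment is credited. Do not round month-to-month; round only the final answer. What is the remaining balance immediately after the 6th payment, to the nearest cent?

Monthly rate r = 22.9%/12 = 1.90833% = 0.0190833.
Each month: B ← B·(1+r) − $45.00.
Month 1: interest $19.08; balance after payment $974.08.
Month 2: interest $18.59; balance after payment $947.67.
Month 3: interest $18.08; balance after payment $920.76.
Month 4: interest $17.57; balance after payment $893.33.
Month 5: interest $17.05; balance after payment $865.38.
Month 6: interest $16.51; balance after payment $836.89.

$836.89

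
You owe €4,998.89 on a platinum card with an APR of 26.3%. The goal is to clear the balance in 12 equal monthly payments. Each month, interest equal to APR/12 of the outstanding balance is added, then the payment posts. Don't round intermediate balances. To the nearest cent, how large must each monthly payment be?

Monthly rate r = 26.3%/12 = 2.19167% = 0.0219167.
Level-payment amortization: P = B₀·r / (1 − (1+r)^(−n)) = 4998.89·0.0219167 / (1 − 1.02192^(−12)).
Denominator 1 − (1+r)^(−12) = 0.229071301.
P = 109.559 / 0.229071301 ≈ 478.27.

€478.27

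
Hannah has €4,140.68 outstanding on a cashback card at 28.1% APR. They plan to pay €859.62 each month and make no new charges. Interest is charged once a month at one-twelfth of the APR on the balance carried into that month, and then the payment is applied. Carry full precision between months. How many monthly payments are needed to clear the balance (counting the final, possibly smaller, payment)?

Monthly rate r = 28.1%/12 = 2.34167% = 0.0234167.
Recurrence: B ← B·(1+r) − €859.62.
Month 1: interest €96.96; balance after payment €3,378.02.
Month 2: interest €79.10; balance after payment €2,597.50.
Month 3: interest €60.82; balance after payment €1,798.71.
Month 4: interest €42.12; balance after payment €981.21.
Month 5: interest €22.98; balance after payment €144.56.
Month 6: interest €3.39; balance after payment €0.00.

6 payments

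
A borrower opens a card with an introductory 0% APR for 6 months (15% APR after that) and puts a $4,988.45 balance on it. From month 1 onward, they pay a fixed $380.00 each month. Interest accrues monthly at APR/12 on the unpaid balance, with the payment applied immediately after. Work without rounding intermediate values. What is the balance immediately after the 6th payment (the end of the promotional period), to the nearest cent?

Promo months 1–6 at r₀ = 0%/12 = 0; months 7+ at r₁ = 15%/12 = 0.0125.
After month 6 (no interest yet): B = $4,988.45 − 6·$380.00 = $2,708.45.

$2,708.45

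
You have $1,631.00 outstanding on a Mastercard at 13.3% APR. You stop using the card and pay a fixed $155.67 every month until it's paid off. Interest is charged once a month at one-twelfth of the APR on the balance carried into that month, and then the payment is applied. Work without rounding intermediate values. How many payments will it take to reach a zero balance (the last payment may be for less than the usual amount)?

Monthly rate r = 13.3%/12 = 1.10833% = 0.0110833.
Recurrence: B ← B·(1+r) − $155.67.
Month 1: interest $18.08; balance after payment $1,493.41.
Month 2: interest $16.55; balance after payment $1,354.29.
Closed form: n = −ln(1 − rB₀/P)/ln(1+r) = −ln(0.88388)/ln(1.01108) ≈ 11.199, so the balance reaches zero during payment 12.

12 payments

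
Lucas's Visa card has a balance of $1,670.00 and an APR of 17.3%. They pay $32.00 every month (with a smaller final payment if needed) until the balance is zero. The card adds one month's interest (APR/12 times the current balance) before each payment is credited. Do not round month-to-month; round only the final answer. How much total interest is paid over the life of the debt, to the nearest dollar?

Monthly rate r = 17.3%/12 = 1.44167% = 0.0144167.
Payoff takes n = ⌈−ln(1 − rB₀/P)/ln(1+r)⌉ = ⌈97.516⌉ = 98 payments; the last is $16.57.
Total paid = 97·$32.00 + $16.57 = $3,120.57.
Total interest = total paid − principal = $3,120.57 − $1,670.00 = $1,450.57.

$1,451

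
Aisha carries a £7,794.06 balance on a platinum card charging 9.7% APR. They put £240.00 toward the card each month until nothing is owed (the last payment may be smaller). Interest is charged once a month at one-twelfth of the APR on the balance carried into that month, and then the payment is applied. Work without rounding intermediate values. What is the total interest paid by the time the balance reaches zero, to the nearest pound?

£1,283

Monthly rate r = 9.7%/12 = 0.808333% = 0.00808333.
Payoff takes n = ⌈−ln(1 − rB₀/P)/ln(1+r)⌉ = ⌈37.822⌉ = 38 payments; the last is £197.47.
Total paid = 37·£240.00 + £197.47 = £9,077.47.
Total interest = total paid − principal = £9,077.47 − £7,794.06 = £1,283.41.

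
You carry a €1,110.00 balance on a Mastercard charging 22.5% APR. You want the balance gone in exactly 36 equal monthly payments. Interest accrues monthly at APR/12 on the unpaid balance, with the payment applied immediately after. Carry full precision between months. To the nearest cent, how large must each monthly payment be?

€42.68

Monthly rate r = 22.5%/12 = 1.875% = 0.01875.
Level-payment amortization: P = B₀·r / (1 − (1+r)^(−n)) = 1110.00·0.01875 / (1 − 1.01875^(−36)).
Denominator 1 − (1+r)^(−36) = 0.487651325.
P = 20.8125 / 0.487651325 ≈ 42.68.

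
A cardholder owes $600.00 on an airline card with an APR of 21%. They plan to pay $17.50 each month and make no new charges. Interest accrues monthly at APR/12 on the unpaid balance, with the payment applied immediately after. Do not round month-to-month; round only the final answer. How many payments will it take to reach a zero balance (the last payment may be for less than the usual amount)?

Monthly rate r = 21%/12 = 1.75% = 0.0175.
Recurrence: B ← B·(1+r) − $17.50.
Month 1: interest $10.50; balance after payment $593.00.
Month 2: interest $10.38; balance after payment $585.88.
Closed form: n = −ln(1 − rB₀/P)/ln(1+r) = −ln(0.4)/ln(1.0175) ≈ 52.816, so the balance reaches zero during payment 53.

53 months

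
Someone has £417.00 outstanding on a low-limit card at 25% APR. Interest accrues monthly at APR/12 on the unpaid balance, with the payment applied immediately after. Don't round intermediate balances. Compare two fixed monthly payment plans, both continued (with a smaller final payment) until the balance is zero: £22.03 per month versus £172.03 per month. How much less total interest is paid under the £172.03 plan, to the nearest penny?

Monthly rate r = 25%/12 = 2.08333% = 0.0208333.
At £22.03/mo: n = ⌈−ln(1 − rB₀/P)/ln(1+r)⌉ = 25 payments (last £7.09); total interest = total paid − £417.00 = £118.81.
At £172.03/mo: 3 payments (last £88.72); total interest £15.78.
Interest saved = £118.81 − £15.78 = £103.03.

£103.03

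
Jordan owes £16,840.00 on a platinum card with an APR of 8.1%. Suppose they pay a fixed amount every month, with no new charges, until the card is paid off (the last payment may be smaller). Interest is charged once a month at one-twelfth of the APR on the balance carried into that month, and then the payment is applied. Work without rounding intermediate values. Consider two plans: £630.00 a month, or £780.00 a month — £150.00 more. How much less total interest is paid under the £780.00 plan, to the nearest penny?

£370.98

Monthly rate r = 8.1%/12 = 0.675% = 0.00675.
At £630.00/mo: n = ⌈−ln(1 − rB₀/P)/ln(1+r)⌉ = 30 payments (last £364.00); total interest = total paid − £16,840.00 = £1,794.00.
At £780.00/mo: 24 payments (last £323.02); total interest £1,423.02.
Interest saved = £1,794.00 − £1,423.02 = £370.98.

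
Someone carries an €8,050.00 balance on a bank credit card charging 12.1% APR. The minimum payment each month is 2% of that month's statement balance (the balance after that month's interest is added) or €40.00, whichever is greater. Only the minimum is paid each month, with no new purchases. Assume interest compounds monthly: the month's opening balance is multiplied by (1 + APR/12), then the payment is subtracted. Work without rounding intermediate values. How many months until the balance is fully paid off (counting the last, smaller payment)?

Monthly rate r = 12.1%/12 = 1.00833% = 0.0100833.
While 2% of the post-interest balance exceeds €40.00, each month B ← (B·(1+r))·(1 − 0.02), i.e. B shrinks by the factor (1+r)·0.98 = 0.98988.
This holds for months 1–138. Entering month 139 the balance is €1,978.28; 2% of the post-interest balance is now below €40.00, so the flat €40.00 minimum applies from here.
From month 139 a fixed €40.00 at rate r clears €1,978.28 in 69 more payments. Total: 138 + 69 = 207 months.

207 months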